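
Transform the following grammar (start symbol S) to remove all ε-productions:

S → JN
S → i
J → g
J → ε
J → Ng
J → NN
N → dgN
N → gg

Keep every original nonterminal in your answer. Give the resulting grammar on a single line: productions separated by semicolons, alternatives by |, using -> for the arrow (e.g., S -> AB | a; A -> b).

Nullable set: {J}.
S -> JN: J nullable, giving JN | N.
Drop J -> ε.
Unchanged (no nullable symbols): S -> i; J -> NN; J -> Ng; J -> g; N -> dgN; N -> gg.

S -> N | i | JN; J -> g | NN | Ng; N -> gg | dgN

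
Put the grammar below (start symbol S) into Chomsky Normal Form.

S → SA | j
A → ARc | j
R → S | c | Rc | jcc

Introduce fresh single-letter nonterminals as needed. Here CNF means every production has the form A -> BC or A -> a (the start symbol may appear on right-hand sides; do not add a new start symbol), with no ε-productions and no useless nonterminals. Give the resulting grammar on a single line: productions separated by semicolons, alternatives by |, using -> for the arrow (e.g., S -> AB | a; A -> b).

No ε-productions.
After unit-elimination: S -> j | SA; A -> j | ARc; R -> c | j | Rc | SA | jcc.
TERM: introduce B -> c, C -> j and substitute in every rule of length ≥2.
BIN: A -> ARB becomes A -> AD, D -> RB; R -> CBB becomes R -> CE, E -> BB.

S -> j | SA; A -> j | AD; B -> c; C -> j; D -> RB; E -> BB; R -> c | j | CE | RB | SA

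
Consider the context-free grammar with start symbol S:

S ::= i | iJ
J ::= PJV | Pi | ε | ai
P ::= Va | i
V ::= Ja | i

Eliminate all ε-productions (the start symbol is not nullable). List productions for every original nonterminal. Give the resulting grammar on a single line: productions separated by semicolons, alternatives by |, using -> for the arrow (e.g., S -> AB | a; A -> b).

Nullable set: {J}.
S -> iJ: J nullable, giving i | iJ.
Drop J -> ε.
J -> PJV: J nullable, giving PJV | PV.
V -> Ja: J nullable, giving Ja | a.
Unchanged (no nullable symbols): S -> i; J -> Pi; J -> ai; P -> Va; P -> i; V -> i.

S -> i | iJ; J -> PV | Pi | ai | PJV; P -> i | Va; V -> a | i | Ja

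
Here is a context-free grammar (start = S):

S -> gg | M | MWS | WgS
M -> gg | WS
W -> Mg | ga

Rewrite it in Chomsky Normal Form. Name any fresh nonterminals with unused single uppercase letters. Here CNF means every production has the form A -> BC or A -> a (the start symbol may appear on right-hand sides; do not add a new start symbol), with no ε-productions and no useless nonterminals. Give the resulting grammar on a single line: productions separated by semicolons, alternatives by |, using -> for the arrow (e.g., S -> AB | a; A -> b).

No ε-productions.
After unit-elimination: S -> WS | gg | MWS | WgS; M -> WS | gg; W -> Mg | ga.
TERM: introduce B -> a, A -> g and substitute in every rule of length ≥2.
BIN: S -> MWS becomes S -> MC, C -> WS; S -> WAS becomes S -> WD, D -> AS.

S -> AA | MC | WD | WS; A -> g; B -> a; C -> WS; D -> AS; M -> AA | WS; W -> AB | MA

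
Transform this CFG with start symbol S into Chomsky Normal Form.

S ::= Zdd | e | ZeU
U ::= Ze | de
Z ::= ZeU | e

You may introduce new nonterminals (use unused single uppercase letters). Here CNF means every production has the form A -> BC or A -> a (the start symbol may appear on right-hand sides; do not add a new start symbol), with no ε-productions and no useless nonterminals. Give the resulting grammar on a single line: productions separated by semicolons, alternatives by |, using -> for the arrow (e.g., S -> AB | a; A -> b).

No ε-productions.
No unit productions to eliminate.
TERM: introduce A -> d, B -> e and substitute in every rule of length ≥2.
BIN: S -> ZAA becomes S -> ZC, C -> AA; S -> ZBU becomes S -> ZD, D -> BU; Z -> ZBU becomes Z -> ZE, E -> BU.

S -> e | ZC | ZD; A -> d; B -> e; C -> AA; D -> BU; E -> BU; U -> AB | ZB; Z -> e | ZE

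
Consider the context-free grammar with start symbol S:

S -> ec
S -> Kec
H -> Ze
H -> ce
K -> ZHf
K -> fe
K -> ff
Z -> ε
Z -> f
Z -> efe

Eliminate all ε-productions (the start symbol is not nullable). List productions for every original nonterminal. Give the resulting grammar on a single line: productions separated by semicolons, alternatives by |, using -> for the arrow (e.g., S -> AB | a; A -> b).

Nullable set: {Z}.
H -> Ze: Z nullable, giving Ze | e.
K -> ZHf: Z nullable, giving Hf | ZHf.
Drop Z -> ε.
Unchanged (no nullable symbols): S -> Kec; S -> ec; H -> ce; K -> fe; K -> ff; Z -> efe; Z -> f.

S -> ec | Kec; H -> e | Ze | ce; K -> Hf | fe | ff | ZHf; Z -> f | efe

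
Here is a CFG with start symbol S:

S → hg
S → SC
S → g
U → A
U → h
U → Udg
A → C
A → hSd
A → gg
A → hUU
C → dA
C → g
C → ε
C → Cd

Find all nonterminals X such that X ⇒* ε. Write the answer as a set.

{A, C, U}

Directly nullable (have an ε-rule): {C}.
A is nullable via A -> C (every symbol on the right is already known nullable).
U is nullable via U -> A (every symbol on the right is already known nullable).
Not nullable: S — each has a terminal in every rule's right-hand side or depends on a non-nullable symbol.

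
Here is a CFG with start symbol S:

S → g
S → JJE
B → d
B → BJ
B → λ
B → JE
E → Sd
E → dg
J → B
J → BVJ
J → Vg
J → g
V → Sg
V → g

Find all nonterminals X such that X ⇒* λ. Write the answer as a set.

{B, J}

Directly nullable (have an ε-rule): {B}.
J is nullable via J -> B (every symbol on the right is already known nullable).
Not nullable: E, S, V — each has a terminal in every rule's right-hand side or depends on a non-nullable symbol.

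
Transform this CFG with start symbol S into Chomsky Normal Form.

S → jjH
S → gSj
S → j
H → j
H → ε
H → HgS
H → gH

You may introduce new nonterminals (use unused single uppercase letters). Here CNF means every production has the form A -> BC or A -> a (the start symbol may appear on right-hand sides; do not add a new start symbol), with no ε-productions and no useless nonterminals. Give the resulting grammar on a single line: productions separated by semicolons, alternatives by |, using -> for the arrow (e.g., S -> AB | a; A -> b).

S -> j | AD | BB | BE; A -> g; B -> j; C -> AS; D -> SB; E -> BH; H -> g | j | AH | AS | HC

Nullable: {H}; after ε-elimination: S -> j | jj | gSj | jjH; H -> g | j | gH | gS | HgS.
No unit productions to eliminate.
TERM: introduce A -> g, B -> j and substitute in every rule of length ≥2.
BIN: H -> HAS becomes H -> HC, C -> AS; S -> ASB becomes S -> AD, D -> SB; S -> BBH becomes S -> BE, E -> BH.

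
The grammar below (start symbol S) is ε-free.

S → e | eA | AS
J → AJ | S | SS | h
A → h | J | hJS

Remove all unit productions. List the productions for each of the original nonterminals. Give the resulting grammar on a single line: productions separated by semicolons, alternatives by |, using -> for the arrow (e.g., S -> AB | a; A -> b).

S -> e | AS | eA; A -> e | h | AJ | AS | SS | eA | hJS; J -> e | h | AJ | AS | SS | eA

Unit productions: A->J, J->S.
Unit pairs (A ⇒* B via units): (A,J), (A,S), (J,S).
S: inherits non-unit rules of {S} → AS | e | eA.
A: inherits non-unit rules of {A, J, S} → AJ | AS | SS | e | eA | h | hJS.
J: inherits non-unit rules of {J, S} → AJ | AS | SS | e | eA | h.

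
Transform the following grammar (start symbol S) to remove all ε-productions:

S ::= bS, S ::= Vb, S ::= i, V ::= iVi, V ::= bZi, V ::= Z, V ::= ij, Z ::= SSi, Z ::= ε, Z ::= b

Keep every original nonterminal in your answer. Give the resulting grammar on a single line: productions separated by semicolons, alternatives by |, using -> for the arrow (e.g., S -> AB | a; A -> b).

Nullable set: {V, Z}.
S -> Vb: V nullable, giving Vb | b.
V -> Z: Z nullable, giving Z.
V -> bZi: Z nullable, giving bZi | bi.
V -> iVi: V nullable, giving iVi | ii.
Drop Z -> ε.
Unchanged (no nullable symbols): S -> bS; S -> i; V -> ij; Z -> SSi; Z -> b.

S -> b | i | Vb | bS; V -> Z | bi | ii | ij | bZi | iVi; Z -> b | SSi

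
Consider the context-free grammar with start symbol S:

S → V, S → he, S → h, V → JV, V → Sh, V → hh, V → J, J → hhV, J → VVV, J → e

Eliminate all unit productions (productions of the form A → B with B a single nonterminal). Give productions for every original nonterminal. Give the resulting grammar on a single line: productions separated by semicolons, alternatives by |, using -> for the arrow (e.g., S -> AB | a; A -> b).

Unit productions: S->V, V->J.
Unit pairs (A ⇒* B via units): (S,J), (S,V), (V,J).
S: inherits non-unit rules of {J, S, V} → JV | Sh | VVV | e | h | he | hh | hhV.
J: inherits non-unit rules of {J} → VVV | e | hhV.
V: inherits non-unit rules of {J, V} → JV | Sh | VVV | e | hh | hhV.

S -> e | h | JV | Sh | he | hh | VVV | hhV; J -> e | VVV | hhV; V -> e | JV | Sh | hh | VVV | hhV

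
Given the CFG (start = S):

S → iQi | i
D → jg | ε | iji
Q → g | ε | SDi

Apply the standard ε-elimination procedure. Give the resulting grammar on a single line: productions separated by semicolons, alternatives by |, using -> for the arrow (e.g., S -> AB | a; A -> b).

Nullable set: {D, Q}.
S -> iQi: Q nullable, giving iQi | ii.
Drop D -> ε.
Drop Q -> ε.
Q -> SDi: D nullable, giving SDi | Si.
Unchanged (no nullable symbols): S -> i; D -> iji; D -> jg; Q -> g.

S -> i | ii | iQi; D -> jg | iji; Q -> g | Si | SDi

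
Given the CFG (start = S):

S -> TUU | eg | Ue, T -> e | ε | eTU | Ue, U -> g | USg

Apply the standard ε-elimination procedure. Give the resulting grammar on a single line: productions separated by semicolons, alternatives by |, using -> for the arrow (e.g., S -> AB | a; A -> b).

S -> UU | Ue | eg | TUU; T -> e | Ue | eU | eTU; U -> g | USg

Nullable set: {T}.
S -> TUU: T nullable, giving TUU | UU.
Drop T -> ε.
T -> eTU: T nullable, giving eTU | eU.
Unchanged (no nullable symbols): S -> Ue; S -> eg; T -> Ue; T -> e; U -> USg; U -> g.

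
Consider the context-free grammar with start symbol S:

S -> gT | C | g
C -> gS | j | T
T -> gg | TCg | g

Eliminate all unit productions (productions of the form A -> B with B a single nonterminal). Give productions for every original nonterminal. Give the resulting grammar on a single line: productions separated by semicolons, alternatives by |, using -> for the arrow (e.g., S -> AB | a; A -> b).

Unit productions: C->T, S->C.
Unit pairs (A ⇒* B via units): (C,T), (S,C), (S,T).
S: inherits non-unit rules of {C, S, T} → TCg | g | gS | gT | gg | j.
C: inherits non-unit rules of {C, T} → TCg | g | gS | gg | j.
T: inherits non-unit rules of {T} → TCg | g | gg.

S -> g | j | gS | gT | gg | TCg; C -> g | j | gS | gg | TCg; T -> g | gg | TCg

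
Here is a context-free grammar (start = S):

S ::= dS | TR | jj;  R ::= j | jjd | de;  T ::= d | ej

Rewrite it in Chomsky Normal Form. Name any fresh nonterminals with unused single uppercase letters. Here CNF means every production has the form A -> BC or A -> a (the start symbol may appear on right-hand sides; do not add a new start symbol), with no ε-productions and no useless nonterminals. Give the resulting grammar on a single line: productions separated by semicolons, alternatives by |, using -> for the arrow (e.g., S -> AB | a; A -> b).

S -> AS | CC | TR; A -> d; B -> e; C -> j; D -> CA; R -> j | AB | CD; T -> d | BC

No ε-productions.
No unit productions to eliminate.
TERM: introduce A -> d, B -> e, C -> j and substitute in every rule of length ≥2.
BIN: R -> CCA becomes R -> CD, D -> CA.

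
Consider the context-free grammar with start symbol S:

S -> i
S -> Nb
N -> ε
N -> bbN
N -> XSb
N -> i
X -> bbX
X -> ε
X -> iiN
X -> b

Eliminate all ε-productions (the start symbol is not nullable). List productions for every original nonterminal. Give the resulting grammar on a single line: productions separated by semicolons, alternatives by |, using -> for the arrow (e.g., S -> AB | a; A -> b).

S -> b | i | Nb; N -> i | Sb | bb | XSb | bbN; X -> b | bb | ii | bbX | iiN

Nullable set: {N, X}.
S -> Nb: N nullable, giving Nb | b.
Drop N -> ε.
N -> XSb: X nullable, giving Sb | XSb.
N -> bbN: N nullable, giving bb | bbN.
Drop X -> ε.
X -> bbX: X nullable, giving bb | bbX.
X -> iiN: N nullable, giving ii | iiN.
Unchanged (no nullable symbols): S -> i; N -> i; X -> b.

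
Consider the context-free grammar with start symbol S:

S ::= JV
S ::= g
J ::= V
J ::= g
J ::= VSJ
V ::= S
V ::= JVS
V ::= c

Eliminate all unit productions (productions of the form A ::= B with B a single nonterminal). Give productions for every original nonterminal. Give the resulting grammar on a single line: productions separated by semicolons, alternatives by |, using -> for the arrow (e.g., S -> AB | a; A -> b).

S -> g | JV; J -> c | g | JV | JVS | VSJ; V -> c | g | JV | JVS

Unit productions: J->V, V->S.
Unit pairs (A ⇒* B via units): (J,S), (J,V), (V,S).
S: inherits non-unit rules of {S} → JV | g.
J: inherits non-unit rules of {J, S, V} → JV | JVS | VSJ | c | g.
V: inherits non-unit rules of {S, V} → JV | JVS | c | g.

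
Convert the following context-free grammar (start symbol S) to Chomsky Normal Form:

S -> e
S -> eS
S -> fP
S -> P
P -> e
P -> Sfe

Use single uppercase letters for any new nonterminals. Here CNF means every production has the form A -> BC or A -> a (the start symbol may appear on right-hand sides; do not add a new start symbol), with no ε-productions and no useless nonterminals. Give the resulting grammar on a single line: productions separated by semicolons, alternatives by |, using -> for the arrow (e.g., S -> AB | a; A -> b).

No ε-productions.
After unit-elimination: S -> e | eS | fP | Sfe; P -> e | Sfe.
TERM: introduce B -> e, A -> f and substitute in every rule of length ≥2.
BIN: P -> SAB becomes P -> SC, C -> AB; S -> SAB becomes S -> SD, D -> AB.

S -> e | AP | BS | SD; A -> f; B -> e; C -> AB; D -> AB; P -> e | SC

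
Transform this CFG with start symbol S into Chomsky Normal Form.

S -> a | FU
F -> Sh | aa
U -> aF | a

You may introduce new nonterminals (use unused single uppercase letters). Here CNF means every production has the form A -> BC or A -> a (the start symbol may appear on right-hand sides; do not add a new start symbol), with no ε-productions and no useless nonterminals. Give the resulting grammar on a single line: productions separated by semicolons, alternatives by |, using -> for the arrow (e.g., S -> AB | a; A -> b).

S -> a | FU; A -> h; B -> a; F -> BB | SA; U -> a | BF

No ε-productions.
No unit productions to eliminate.
TERM: introduce B -> a, A -> h and substitute in every rule of length ≥2.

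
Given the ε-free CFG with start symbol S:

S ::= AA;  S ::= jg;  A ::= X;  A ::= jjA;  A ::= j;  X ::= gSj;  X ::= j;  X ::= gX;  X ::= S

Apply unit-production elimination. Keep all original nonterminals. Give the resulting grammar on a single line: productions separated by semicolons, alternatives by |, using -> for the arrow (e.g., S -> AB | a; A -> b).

Unit productions: A->X, X->S.
Unit pairs (A ⇒* B via units): (A,S), (A,X), (X,S).
S: inherits non-unit rules of {S} → AA | jg.
A: inherits non-unit rules of {A, S, X} → AA | gSj | gX | j | jg | jjA.
X: inherits non-unit rules of {S, X} → AA | gSj | gX | j | jg.

S -> AA | jg; A -> j | AA | gX | jg | gSj | jjA; X -> j | AA | gX | jg | gSj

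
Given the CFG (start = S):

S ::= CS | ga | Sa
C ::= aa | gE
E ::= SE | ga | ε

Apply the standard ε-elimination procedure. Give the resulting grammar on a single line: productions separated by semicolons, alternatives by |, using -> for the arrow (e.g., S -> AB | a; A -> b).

S -> CS | Sa | ga; C -> g | aa | gE; E -> S | SE | ga

Nullable set: {E}.
C -> gE: E nullable, giving g | gE.
Drop E -> ε.
E -> SE: E nullable, giving S | SE.
Unchanged (no nullable symbols): S -> CS; S -> Sa; S -> ga; C -> aa; E -> ga.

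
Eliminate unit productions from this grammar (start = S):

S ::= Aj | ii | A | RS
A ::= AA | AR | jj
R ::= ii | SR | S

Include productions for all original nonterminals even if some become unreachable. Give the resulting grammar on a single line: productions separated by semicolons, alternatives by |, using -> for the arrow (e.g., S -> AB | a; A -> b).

S -> AA | AR | Aj | RS | ii | jj; A -> AA | AR | jj; R -> AA | AR | Aj | RS | SR | ii | jj

Unit productions: R->S, S->A.
Unit pairs (A ⇒* B via units): (R,A), (R,S), (S,A).
S: inherits non-unit rules of {A, S} → AA | AR | Aj | RS | ii | jj.
A: inherits non-unit rules of {A} → AA | AR | jj.
R: inherits non-unit rules of {A, R, S} → AA | AR | Aj | RS | SR | ii | jj.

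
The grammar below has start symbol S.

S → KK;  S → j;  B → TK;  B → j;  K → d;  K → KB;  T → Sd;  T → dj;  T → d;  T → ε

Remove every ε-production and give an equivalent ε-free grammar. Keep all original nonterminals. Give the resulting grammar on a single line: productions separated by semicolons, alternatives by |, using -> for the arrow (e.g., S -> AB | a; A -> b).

Nullable set: {T}.
B -> TK: T nullable, giving K | TK.
Drop T -> ε.
Unchanged (no nullable symbols): S -> KK; S -> j; B -> j; K -> KB; K -> d; T -> Sd; T -> d; T -> dj.

S -> j | KK; B -> K | j | TK; K -> d | KB; T -> d | Sd | dj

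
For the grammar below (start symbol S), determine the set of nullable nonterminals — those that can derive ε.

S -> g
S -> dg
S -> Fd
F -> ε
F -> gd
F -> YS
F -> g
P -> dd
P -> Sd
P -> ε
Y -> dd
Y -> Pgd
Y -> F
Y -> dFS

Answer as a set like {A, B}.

{F, P, Y}

Directly nullable (have an ε-rule): {F, P}.
Y is nullable via Y -> F (every symbol on the right is already known nullable).
Not nullable: S — each has a terminal in every rule's right-hand side or depends on a non-nullable symbol.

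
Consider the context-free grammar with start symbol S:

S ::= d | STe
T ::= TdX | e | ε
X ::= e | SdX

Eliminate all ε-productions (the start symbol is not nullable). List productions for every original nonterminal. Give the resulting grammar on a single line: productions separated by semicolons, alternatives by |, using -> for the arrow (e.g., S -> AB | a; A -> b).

Nullable set: {T}.
S -> STe: T nullable, giving STe | Se.
Drop T -> ε.
T -> TdX: T nullable, giving TdX | dX.
Unchanged (no nullable symbols): S -> d; T -> e; X -> SdX; X -> e.

S -> d | Se | STe; T -> e | dX | TdX; X -> e | SdX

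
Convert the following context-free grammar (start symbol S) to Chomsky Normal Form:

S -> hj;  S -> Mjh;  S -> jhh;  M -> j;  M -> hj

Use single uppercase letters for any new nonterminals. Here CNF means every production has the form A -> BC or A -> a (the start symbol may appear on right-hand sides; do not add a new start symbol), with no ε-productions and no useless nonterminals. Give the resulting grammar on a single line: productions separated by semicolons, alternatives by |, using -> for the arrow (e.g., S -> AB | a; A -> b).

No ε-productions.
No unit productions to eliminate.
TERM: introduce A -> h, B -> j and substitute in every rule of length ≥2.
BIN: S -> BAA becomes S -> BC, C -> AA; S -> MBA becomes S -> MD, D -> BA.

S -> AB | BC | MD; A -> h; B -> j; C -> AA; D -> BA; M -> j | AB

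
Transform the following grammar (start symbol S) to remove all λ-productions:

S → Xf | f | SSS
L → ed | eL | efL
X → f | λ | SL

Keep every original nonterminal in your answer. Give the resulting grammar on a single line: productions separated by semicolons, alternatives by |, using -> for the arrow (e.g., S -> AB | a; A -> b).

S -> f | Xf | SSS; L -> eL | ed | efL; X -> f | SL

Nullable set: {X}.
S -> Xf: X nullable, giving Xf | f.
Drop X -> λ.
Unchanged (no nullable symbols): S -> SSS; S -> f; L -> eL; L -> ed; L -> efL; X -> SL; X -> f.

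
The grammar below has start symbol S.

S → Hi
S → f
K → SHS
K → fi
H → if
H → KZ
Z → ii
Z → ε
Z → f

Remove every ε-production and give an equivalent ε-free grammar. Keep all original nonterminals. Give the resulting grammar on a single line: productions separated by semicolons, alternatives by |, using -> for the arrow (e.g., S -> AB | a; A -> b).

S -> f | Hi; H -> K | KZ | if; K -> fi | SHS; Z -> f | ii

Nullable set: {Z}.
H -> KZ: Z nullable, giving K | KZ.
Drop Z -> ε.
Unchanged (no nullable symbols): S -> Hi; S -> f; H -> if; K -> SHS; K -> fi; Z -> f; Z -> ii.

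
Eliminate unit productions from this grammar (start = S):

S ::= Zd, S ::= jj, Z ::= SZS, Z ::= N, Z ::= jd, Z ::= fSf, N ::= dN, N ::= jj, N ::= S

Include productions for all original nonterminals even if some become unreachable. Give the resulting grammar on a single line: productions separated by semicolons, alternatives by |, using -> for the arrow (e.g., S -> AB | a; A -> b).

S -> Zd | jj; N -> Zd | dN | jj; Z -> Zd | dN | jd | jj | SZS | fSf

Unit productions: N->S, Z->N.
Unit pairs (A ⇒* B via units): (N,S), (Z,N), (Z,S).
S: inherits non-unit rules of {S} → Zd | jj.
N: inherits non-unit rules of {N, S} → Zd | dN | jj.
Z: inherits non-unit rules of {N, S, Z} → SZS | Zd | dN | fSf | jd | jj.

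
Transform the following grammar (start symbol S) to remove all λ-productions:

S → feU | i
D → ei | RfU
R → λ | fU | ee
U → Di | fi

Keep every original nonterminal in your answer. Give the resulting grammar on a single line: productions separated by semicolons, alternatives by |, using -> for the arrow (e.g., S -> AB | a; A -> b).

Nullable set: {R}.
D -> RfU: R nullable, giving RfU | fU.
Drop R -> λ.
Unchanged (no nullable symbols): S -> feU; S -> i; D -> ei; R -> ee; R -> fU; U -> Di; U -> fi.

S -> i | feU; D -> ei | fU | RfU; R -> ee | fU; U -> Di | fi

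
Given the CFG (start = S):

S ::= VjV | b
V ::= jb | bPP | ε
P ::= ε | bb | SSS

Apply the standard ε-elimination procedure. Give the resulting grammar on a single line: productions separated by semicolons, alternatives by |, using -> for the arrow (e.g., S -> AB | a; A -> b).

S -> b | j | Vj | jV | VjV; P -> bb | SSS; V -> b | bP | jb | bPP

Nullable set: {P, V}.
S -> VjV: V, V nullable, giving Vj | VjV | j | jV.
Drop P -> ε.
Drop V -> ε.
V -> bPP: P, P nullable, giving b | bP | bPP.
Unchanged (no nullable symbols): S -> b; P -> SSS; P -> bb; V -> jb.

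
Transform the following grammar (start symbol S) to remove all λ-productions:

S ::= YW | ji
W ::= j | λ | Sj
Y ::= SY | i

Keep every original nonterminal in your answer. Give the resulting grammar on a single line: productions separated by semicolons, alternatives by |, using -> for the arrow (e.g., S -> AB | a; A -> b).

Nullable set: {W}.
S -> YW: W nullable, giving Y | YW.
Drop W -> λ.
Unchanged (no nullable symbols): S -> ji; W -> Sj; W -> j; Y -> SY; Y -> i.

S -> Y | YW | ji; W -> j | Sj; Y -> i | SY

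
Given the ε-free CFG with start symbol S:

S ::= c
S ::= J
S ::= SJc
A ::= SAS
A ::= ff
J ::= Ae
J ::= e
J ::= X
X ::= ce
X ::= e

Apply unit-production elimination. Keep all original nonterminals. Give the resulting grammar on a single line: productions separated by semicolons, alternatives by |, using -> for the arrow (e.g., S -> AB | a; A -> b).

S -> c | e | Ae | ce | SJc; A -> ff | SAS; J -> e | Ae | ce; X -> e | ce

Unit productions: J->X, S->J.
Unit pairs (A ⇒* B via units): (J,X), (S,J), (S,X).
S: inherits non-unit rules of {J, S, X} → Ae | SJc | c | ce | e.
A: inherits non-unit rules of {A} → SAS | ff.
J: inherits non-unit rules of {J, X} → Ae | ce | e.
X: inherits non-unit rules of {X} → ce | e.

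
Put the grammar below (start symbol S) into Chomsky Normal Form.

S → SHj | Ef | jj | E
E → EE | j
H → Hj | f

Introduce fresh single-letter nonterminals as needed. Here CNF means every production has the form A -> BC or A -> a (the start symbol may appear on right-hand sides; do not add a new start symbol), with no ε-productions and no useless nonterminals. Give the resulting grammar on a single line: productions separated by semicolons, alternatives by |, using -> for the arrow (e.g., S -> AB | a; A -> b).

S -> j | AA | EB | EE | SC; A -> j; B -> f; C -> HA; E -> j | EE; H -> f | HA

No ε-productions.
After unit-elimination: S -> j | EE | Ef | jj | SHj; E -> j | EE; H -> f | Hj.
TERM: introduce B -> f, A -> j and substitute in every rule of length ≥2.
BIN: S -> SHA becomes S -> SC, C -> HA.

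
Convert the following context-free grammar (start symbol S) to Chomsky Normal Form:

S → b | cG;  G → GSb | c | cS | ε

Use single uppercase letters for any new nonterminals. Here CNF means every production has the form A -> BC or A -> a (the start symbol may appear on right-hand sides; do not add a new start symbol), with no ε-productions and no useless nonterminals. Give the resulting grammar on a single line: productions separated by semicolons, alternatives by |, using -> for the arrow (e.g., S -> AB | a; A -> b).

Nullable: {G}; after ε-elimination: S -> b | c | cG; G -> c | Sb | cS | GSb.
No unit productions to eliminate.
TERM: introduce A -> b, B -> c and substitute in every rule of length ≥2.
BIN: G -> GSA becomes G -> GC, C -> SA.

S -> b | c | BG; A -> b; B -> c; C -> SA; G -> c | BS | GC | SA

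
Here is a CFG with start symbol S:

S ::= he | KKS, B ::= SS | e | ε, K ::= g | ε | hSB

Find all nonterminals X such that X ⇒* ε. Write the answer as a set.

{B, K}

Directly nullable (have an ε-rule): {B, K}.
Not nullable: S — each has a terminal in every rule's right-hand side or depends on a non-nullable symbol.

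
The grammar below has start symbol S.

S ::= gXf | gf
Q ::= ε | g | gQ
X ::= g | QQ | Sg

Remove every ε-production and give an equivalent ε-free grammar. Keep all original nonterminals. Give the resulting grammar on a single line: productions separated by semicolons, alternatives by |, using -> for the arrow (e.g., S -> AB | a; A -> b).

Nullable set: {Q, X}.
S -> gXf: X nullable, giving gXf | gf.
Drop Q -> ε.
Q -> gQ: Q nullable, giving g | gQ.
X -> QQ: Q, Q nullable, giving Q | QQ.
Unchanged (no nullable symbols): S -> gf; Q -> g; X -> Sg; X -> g.

S -> gf | gXf; Q -> g | gQ; X -> Q | g | QQ | Sg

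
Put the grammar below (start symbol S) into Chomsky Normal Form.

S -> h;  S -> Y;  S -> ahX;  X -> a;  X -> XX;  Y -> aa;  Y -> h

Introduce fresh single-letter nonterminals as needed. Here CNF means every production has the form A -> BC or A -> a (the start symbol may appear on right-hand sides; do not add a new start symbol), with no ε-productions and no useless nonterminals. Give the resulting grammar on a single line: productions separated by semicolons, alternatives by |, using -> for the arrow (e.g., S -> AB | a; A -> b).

S -> h | AA | AC; A -> a; B -> h; C -> BX; X -> a | XX

No ε-productions.
After unit-elimination: S -> h | aa | ahX; X -> a | XX; Y -> h | aa.
TERM: introduce A -> a, B -> h and substitute in every rule of length ≥2.
BIN: S -> ABX becomes S -> AC, C -> BX.
Drop unreachable/unproductive: Y.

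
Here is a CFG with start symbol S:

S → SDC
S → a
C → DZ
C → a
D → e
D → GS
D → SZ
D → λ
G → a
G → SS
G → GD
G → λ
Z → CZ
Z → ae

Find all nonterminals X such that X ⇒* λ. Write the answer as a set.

Directly nullable (have an ε-rule): {D, G}.
Not nullable: C, S, Z — each has a terminal in every rule's right-hand side or depends on a non-nullable symbol.

{D, G}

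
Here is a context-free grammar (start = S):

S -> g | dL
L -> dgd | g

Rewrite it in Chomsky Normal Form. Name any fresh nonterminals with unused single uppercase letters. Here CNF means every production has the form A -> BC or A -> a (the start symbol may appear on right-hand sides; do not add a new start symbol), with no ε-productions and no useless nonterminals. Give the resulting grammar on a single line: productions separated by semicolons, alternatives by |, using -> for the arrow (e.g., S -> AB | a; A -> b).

S -> g | AL; A -> d; B -> g; C -> BA; L -> g | AC

No ε-productions.
No unit productions to eliminate.
TERM: introduce A -> d, B -> g and substitute in every rule of length ≥2.
BIN: L -> ABA becomes L -> AC, C -> BA.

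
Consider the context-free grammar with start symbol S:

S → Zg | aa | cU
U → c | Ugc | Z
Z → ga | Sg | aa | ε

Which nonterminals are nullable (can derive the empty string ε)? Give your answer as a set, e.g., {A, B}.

{U, Z}

Directly nullable (have an ε-rule): {Z}.
U is nullable via U -> Z (every symbol on the right is already known nullable).
Not nullable: S — each has a terminal in every rule's right-hand side or depends on a non-nullable symbol.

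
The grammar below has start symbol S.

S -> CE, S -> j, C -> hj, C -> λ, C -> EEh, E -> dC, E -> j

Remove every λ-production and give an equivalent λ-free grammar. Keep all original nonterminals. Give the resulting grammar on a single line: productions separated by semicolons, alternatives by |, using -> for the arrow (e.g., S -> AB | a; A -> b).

S -> E | j | CE; C -> hj | EEh; E -> d | j | dC

Nullable set: {C}.
S -> CE: C nullable, giving CE | E.
Drop C -> λ.
E -> dC: C nullable, giving d | dC.
Unchanged (no nullable symbols): S -> j; C -> EEh; C -> hj; E -> j.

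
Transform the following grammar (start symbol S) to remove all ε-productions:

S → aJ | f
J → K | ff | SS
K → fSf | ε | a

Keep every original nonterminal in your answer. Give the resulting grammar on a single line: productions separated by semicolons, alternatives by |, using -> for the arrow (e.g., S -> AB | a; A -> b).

S -> a | f | aJ; J -> K | SS | ff; K -> a | fSf

Nullable set: {J, K}.
S -> aJ: J nullable, giving a | aJ.
J -> K: K nullable, giving K.
Drop K -> ε.
Unchanged (no nullable symbols): S -> f; J -> SS; J -> ff; K -> a; K -> fSf.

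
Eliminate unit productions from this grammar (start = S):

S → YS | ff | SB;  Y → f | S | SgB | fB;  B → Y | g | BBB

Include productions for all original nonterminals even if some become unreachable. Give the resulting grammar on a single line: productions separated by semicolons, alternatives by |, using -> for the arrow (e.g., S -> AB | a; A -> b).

Unit productions: B->Y, Y->S.
Unit pairs (A ⇒* B via units): (B,S), (B,Y), (Y,S).
S: inherits non-unit rules of {S} → SB | YS | ff.
B: inherits non-unit rules of {B, S, Y} → BBB | SB | SgB | YS | f | fB | ff | g.
Y: inherits non-unit rules of {S, Y} → SB | SgB | YS | f | fB | ff.

S -> SB | YS | ff; B -> f | g | SB | YS | fB | ff | BBB | SgB; Y -> f | SB | YS | fB | ff | SgB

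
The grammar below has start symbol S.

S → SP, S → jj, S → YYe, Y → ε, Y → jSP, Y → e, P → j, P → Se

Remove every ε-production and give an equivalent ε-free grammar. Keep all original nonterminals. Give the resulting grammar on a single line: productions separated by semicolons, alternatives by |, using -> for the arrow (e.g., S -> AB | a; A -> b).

Nullable set: {Y}.
S -> YYe: Y, Y nullable, giving YYe | Ye | e.
Drop Y -> ε.
Unchanged (no nullable symbols): S -> SP; S -> jj; P -> Se; P -> j; Y -> e; Y -> jSP.

S -> e | SP | Ye | jj | YYe; P -> j | Se; Y -> e | jSP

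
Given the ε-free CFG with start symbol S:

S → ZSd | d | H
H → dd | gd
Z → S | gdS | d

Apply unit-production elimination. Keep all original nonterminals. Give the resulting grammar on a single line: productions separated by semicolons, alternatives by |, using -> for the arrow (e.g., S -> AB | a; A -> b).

S -> d | dd | gd | ZSd; H -> dd | gd; Z -> d | dd | gd | ZSd | gdS

Unit productions: S->H, Z->S.
Unit pairs (A ⇒* B via units): (S,H), (Z,H), (Z,S).
S: inherits non-unit rules of {H, S} → ZSd | d | dd | gd.
H: inherits non-unit rules of {H} → dd | gd.
Z: inherits non-unit rules of {H, S, Z} → ZSd | d | dd | gd | gdS.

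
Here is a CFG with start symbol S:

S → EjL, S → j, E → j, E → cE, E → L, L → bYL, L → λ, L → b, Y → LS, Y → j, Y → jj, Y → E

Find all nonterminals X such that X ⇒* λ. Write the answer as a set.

Directly nullable (have an ε-rule): {L}.
E is nullable via E -> L (every symbol on the right is already known nullable).
Y is nullable via Y -> E (every symbol on the right is already known nullable).
Not nullable: S — each has a terminal in every rule's right-hand side or depends on a non-nullable symbol.

{E, L, Y}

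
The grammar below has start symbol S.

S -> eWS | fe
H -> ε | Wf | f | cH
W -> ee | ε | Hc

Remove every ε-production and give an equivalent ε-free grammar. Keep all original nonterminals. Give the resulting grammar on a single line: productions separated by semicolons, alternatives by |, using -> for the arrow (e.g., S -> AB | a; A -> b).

S -> eS | fe | eWS; H -> c | f | Wf | cH; W -> c | Hc | ee

Nullable set: {H, W}.
S -> eWS: W nullable, giving eS | eWS.
Drop H -> ε.
H -> Wf: W nullable, giving Wf | f.
H -> cH: H nullable, giving c | cH.
Drop W -> ε.
W -> Hc: H nullable, giving Hc | c.
Unchanged (no nullable symbols): S -> fe; H -> f; W -> ee.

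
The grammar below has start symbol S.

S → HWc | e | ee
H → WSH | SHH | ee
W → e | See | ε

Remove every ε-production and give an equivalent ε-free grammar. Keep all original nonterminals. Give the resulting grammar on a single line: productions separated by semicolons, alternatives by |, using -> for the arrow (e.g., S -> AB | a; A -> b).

Nullable set: {W}.
S -> HWc: W nullable, giving HWc | Hc.
H -> WSH: W nullable, giving SH | WSH.
Drop W -> ε.
Unchanged (no nullable symbols): S -> e; S -> ee; H -> SHH; H -> ee; W -> See; W -> e.

S -> e | Hc | ee | HWc; H -> SH | ee | SHH | WSH; W -> e | See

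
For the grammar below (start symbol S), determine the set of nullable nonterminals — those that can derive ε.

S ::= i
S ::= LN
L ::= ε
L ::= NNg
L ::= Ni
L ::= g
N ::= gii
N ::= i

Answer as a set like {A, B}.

{L}

Directly nullable (have an ε-rule): {L}.
Not nullable: N, S — each has a terminal in every rule's right-hand side or depends on a non-nullable symbol.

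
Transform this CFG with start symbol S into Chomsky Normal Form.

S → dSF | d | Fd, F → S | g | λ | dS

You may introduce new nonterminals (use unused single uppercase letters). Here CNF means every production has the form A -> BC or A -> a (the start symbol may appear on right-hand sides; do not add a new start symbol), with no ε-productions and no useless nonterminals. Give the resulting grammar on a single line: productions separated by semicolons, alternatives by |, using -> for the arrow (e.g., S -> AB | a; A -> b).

Nullable: {F}; after ε-elimination: S -> d | Fd | dS | dSF; F -> S | g | dS.
After unit-elimination: S -> d | Fd | dS | dSF; F -> d | g | Fd | dS | dSF.
TERM: introduce A -> d and substitute in every rule of length ≥2.
BIN: F -> ASF becomes F -> AB, B -> SF; S -> ASF becomes S -> AC, C -> SF.

S -> d | AC | AS | FA; A -> d; B -> SF; C -> SF; F -> d | g | AB | AS | FA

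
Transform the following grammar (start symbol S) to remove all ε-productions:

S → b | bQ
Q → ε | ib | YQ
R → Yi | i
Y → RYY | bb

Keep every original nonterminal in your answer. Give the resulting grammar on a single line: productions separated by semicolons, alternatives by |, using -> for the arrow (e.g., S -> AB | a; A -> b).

Nullable set: {Q}.
S -> bQ: Q nullable, giving b | bQ.
Drop Q -> ε.
Q -> YQ: Q nullable, giving Y | YQ.
Unchanged (no nullable symbols): S -> b; Q -> ib; R -> Yi; R -> i; Y -> RYY; Y -> bb.

S -> b | bQ; Q -> Y | YQ | ib; R -> i | Yi; Y -> bb | RYY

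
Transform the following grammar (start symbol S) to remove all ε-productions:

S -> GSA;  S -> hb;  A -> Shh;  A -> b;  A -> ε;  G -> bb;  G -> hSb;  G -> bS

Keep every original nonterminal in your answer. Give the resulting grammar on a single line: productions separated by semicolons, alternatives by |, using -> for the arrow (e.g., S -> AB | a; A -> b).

Nullable set: {A}.
S -> GSA: A nullable, giving GS | GSA.
Drop A -> ε.
Unchanged (no nullable symbols): S -> hb; A -> Shh; A -> b; G -> bS; G -> bb; G -> hSb.

S -> GS | hb | GSA; A -> b | Shh; G -> bS | bb | hSb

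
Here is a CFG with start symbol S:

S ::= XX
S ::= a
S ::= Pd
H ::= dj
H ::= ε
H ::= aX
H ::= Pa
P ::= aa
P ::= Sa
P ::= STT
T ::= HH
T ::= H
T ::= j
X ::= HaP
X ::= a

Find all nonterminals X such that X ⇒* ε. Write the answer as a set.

Directly nullable (have an ε-rule): {H}.
T is nullable via T -> H (every symbol on the right is already known nullable).
Not nullable: P, S, X — each has a terminal in every rule's right-hand side or depends on a non-nullable symbol.

{H, T}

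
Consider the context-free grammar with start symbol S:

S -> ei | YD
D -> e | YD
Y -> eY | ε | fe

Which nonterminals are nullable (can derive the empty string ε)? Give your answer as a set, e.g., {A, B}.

Directly nullable (have an ε-rule): {Y}.
Not nullable: D, S — each has a terminal in every rule's right-hand side or depends on a non-nullable symbol.

{Y}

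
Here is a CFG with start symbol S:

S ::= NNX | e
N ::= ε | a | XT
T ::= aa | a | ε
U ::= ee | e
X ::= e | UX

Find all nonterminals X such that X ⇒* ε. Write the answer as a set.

{N, T}

Directly nullable (have an ε-rule): {N, T}.
Not nullable: S, U, X — each has a terminal in every rule's right-hand side or depends on a non-nullable symbol.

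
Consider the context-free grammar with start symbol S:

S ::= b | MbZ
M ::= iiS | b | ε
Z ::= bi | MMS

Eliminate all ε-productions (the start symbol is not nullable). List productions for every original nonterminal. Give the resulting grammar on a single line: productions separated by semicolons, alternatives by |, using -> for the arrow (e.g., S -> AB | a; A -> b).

S -> b | bZ | MbZ; M -> b | iiS; Z -> S | MS | bi | MMS

Nullable set: {M}.
S -> MbZ: M nullable, giving MbZ | bZ.
Drop M -> ε.
Z -> MMS: M, M nullable, giving MMS | MS | S.
Unchanged (no nullable symbols): S -> b; M -> b; M -> iiS; Z -> bi.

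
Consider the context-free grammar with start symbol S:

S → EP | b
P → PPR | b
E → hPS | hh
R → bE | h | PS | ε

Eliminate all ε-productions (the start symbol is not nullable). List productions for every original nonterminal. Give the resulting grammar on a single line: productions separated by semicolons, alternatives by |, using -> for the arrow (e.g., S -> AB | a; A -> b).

Nullable set: {R}.
P -> PPR: R nullable, giving PP | PPR.
Drop R -> ε.
Unchanged (no nullable symbols): S -> EP; S -> b; E -> hPS; E -> hh; P -> b; R -> PS; R -> bE; R -> h.

S -> b | EP; E -> hh | hPS; P -> b | PP | PPR; R -> h | PS | bE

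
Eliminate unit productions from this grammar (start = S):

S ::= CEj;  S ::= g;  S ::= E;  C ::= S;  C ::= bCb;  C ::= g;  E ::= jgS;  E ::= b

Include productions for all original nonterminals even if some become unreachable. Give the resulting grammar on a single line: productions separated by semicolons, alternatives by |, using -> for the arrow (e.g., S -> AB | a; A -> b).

Unit productions: C->S, S->E.
Unit pairs (A ⇒* B via units): (C,E), (C,S), (S,E).
S: inherits non-unit rules of {E, S} → CEj | b | g | jgS.
C: inherits non-unit rules of {C, E, S} → CEj | b | bCb | g | jgS.
E: inherits non-unit rules of {E} → b | jgS.

S -> b | g | CEj | jgS; C -> b | g | CEj | bCb | jgS; E -> b | jgS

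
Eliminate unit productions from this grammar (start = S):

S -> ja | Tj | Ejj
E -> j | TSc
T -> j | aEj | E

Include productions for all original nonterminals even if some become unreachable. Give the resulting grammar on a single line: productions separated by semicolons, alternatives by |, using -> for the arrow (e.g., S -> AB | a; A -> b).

Unit productions: T->E.
Unit pairs (A ⇒* B via units): (T,E).
S: inherits non-unit rules of {S} → Ejj | Tj | ja.
E: inherits non-unit rules of {E} → TSc | j.
T: inherits non-unit rules of {E, T} → TSc | aEj | j.

S -> Tj | ja | Ejj; E -> j | TSc; T -> j | TSc | aEj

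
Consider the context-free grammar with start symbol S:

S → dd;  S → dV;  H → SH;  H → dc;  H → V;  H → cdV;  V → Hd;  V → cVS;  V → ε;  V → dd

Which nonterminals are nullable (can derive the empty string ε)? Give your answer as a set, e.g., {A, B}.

{H, V}

Directly nullable (have an ε-rule): {V}.
H is nullable via H -> V (every symbol on the right is already known nullable).
Not nullable: S — each has a terminal in every rule's right-hand side or depends on a non-nullable symbol.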